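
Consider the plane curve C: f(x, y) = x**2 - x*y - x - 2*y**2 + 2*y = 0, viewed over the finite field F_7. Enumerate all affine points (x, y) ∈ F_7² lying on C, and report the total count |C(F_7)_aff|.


Affine F_7-points: {(0, 0), (0, 1), (1, 0), (1, 4), (2, 1), (2, 6), (3, 5), (4, 2), (4, 4), (5, 3), (5, 6), (6, 2), (6, 3)}; count = 13.

For each of the 49 pairs (x, y) ∈ F_7², evaluate f(x, y) mod 7. Record the zeros.
  x = 0: [0↦0, 1↦0, 2↦3, 3↦2, 4↦4, 5↦2, 6↦3]  zeros at y ∈ {0, 1}
  x = 1: [0↦0, 1↦6, 2↦1, 3↦6, 4↦0, 5↦4, 6↦4]  zeros at y ∈ {0, 4}
  x = 2: [0↦2, 1↦0, 2↦1, 3↦5, 4↦5, 5↦1, 6↦0]  zeros at y ∈ {1, 6}
  x = 3: [0↦6, 1↦3, 2↦3, 3↦6, 4↦5, 5↦0, 6↦5]  zeros at y ∈ {5}
  x = 4: [0↦5, 1↦1, 2↦0, 3↦2, 4↦0, 5↦1, 6↦5]  zeros at y ∈ {2, 4}
  x = 5: [0↦6, 1↦1, 2↦6, 3↦0, 4↦4, 5↦4, 6↦0]  zeros at y ∈ {3, 6}
  x = 6: [0↦2, 1↦3, 2↦0, 3↦0, 4↦3, 5↦2, 6↦4]  zeros at y ∈ {2, 3}
Collecting zeros: affine points = {(0, 0), (0, 1), (1, 0), (1, 4), (2, 1), (2, 6), (3, 5), (4, 2), (4, 4), (5, 3), (5, 6), (6, 2), (6, 3)}.
Total count |C(F_7)_aff| = 13.


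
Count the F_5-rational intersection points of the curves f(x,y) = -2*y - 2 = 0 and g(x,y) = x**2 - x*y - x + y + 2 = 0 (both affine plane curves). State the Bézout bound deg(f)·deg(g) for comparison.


Common zeros: {(2, 4), (3, 4)}; count = 2; Bézout bound = 2.

deg(f) = 1, deg(g) = 2, so Bézout bound = 2.
Scan x ∈ F_5. For each x, list the y ∈ F_5 with f(x, y) ≡ 0 and those with g(x, y) ≡ 0 (mod 5); the common zeros in that column are the intersection.
  x = 0: f ≡ 0 at y ∈ {4}; g ≡ 0 at y ∈ {3}; common: ∅.
  x = 1: f ≡ 0 at y ∈ {4}; g ≡ 0 at y ∈ ∅; common: ∅.
  x = 2: f ≡ 0 at y ∈ {4}; g ≡ 0 at y ∈ {4}; common: {4}.
  x = 3: f ≡ 0 at y ∈ {4}; g ≡ 0 at y ∈ {4}; common: {4}.
  x = 4: f ≡ 0 at y ∈ {4}; g ≡ 0 at y ∈ {3}; common: ∅.
Collecting: common zeros = {(2, 4), (3, 4)}, so the count is 2.
Comparison with the Bézout bound: 2 ≤ 2 = deg(f)·deg(g), as expected for curves with no common component (the bound is attained).


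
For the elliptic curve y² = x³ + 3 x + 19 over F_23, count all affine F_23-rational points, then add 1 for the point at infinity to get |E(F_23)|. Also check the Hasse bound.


Affine points = {(1, 0), (3, 3), (3, 20), (4, 7), (4, 16), (6, 0), (8, 7), (8, 16), (9, 4), (9, 19), (11, 7), (11, 16), (12, 9), (12, 14), (13, 1), (13, 22), (15, 9), (15, 14), (16, 0), (19, 9), (19, 14), (20, 11), (20, 12)}; affine count = 23; |E(F_23)| = 24.

Discriminant check: Δ ∝ 4a³ + 27b² = 4·3³ + 27·19² = 4·27 + 27·361 ≡ 11 (mod 23). Nonzero ⇒ E is nonsingular.
For each x ∈ F_23, compute rhs = x³ + 3·x + 19 mod 23, then count y ∈ F_23 with y² ≡ rhs.
  x = 0: rhs = 19, matching y values: none (0 points).
  x = 1: rhs = 0, matching y values: 0 (1 points).
  x = 2: rhs = 10, matching y values: none (0 points).
  x = 3: rhs = 9, matching y values: 3, 20 (2 points).
  x = 4: rhs = 3, matching y values: 7, 16 (2 points).
  x = 5: rhs = 21, matching y values: none (0 points).
  x = 6: rhs = 0, matching y values: 0 (1 points).
  x = 7: rhs = 15, matching y values: none (0 points).
  x = 8: rhs = 3, matching y values: 7, 16 (2 points).
  x = 9: rhs = 16, matching y values: 4, 19 (2 points).
  x = 10: rhs = 14, matching y values: none (0 points).
  x = 11: rhs = 3, matching y values: 7, 16 (2 points).
  x = 12: rhs = 12, matching y values: 9, 14 (2 points).
  x = 13: rhs = 1, matching y values: 1, 22 (2 points).
  x = 14: rhs = 22, matching y values: none (0 points).
  x = 15: rhs = 12, matching y values: 9, 14 (2 points).
  x = 16: rhs = 0, matching y values: 0 (1 points).
  x = 17: rhs = 15, matching y values: none (0 points).
  x = 18: rhs = 17, matching y values: none (0 points).
  x = 19: rhs = 12, matching y values: 9, 14 (2 points).
  x = 20: rhs = 6, matching y values: 11, 12 (2 points).
  x = 21: rhs = 5, matching y values: none (0 points).
  x = 22: rhs = 15, matching y values: none (0 points).
Total affine count: 23.
Full point count |E(F_23)| = 23 + 1 = 24.
Hasse bound: |24 − (23+1)| = |0| = 0 ≤ 2√23 ≈ 9.5917 ✓.


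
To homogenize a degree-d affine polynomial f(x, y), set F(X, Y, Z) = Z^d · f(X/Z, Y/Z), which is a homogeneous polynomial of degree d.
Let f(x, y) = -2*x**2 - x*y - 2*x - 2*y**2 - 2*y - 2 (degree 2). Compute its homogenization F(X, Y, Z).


F(X, Y, Z) = -2*X**2 - X*Y - 2*X*Z - 2*Y**2 - 2*Y*Z - 2*Z**2

deg(f) = 2.
Substitute x = X/Z, y = Y/Z into f, then multiply by Z^2.
  monomial -2·x^2·y^0 ↦ -2·X^2·Y^0·Z^0.
  monomial -1·x^1·y^1 ↦ -1·X^1·Y^1·Z^0.
  monomial -2·x^1·y^0 ↦ -2·X^1·Y^0·Z^1.
  monomial -2·x^0·y^2 ↦ -2·X^0·Y^2·Z^0.
  monomial -2·x^0·y^1 ↦ -2·X^0·Y^1·Z^1.
  monomial -2·x^0·y^0 ↦ -2·X^0·Y^0·Z^2.
Collecting: F(X, Y, Z) = -2*X**2 - X*Y - 2*X*Z - 2*Y**2 - 2*Y*Z - 2*Z**2.


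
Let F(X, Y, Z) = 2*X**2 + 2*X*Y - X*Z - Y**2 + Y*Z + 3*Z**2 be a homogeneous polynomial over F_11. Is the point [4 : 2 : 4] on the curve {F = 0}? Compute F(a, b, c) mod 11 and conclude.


F(4,2,4) ≡ 7 (mod 11); P is NOT on the curve.

Evaluate F(4, 2, 4) term-by-term (mod 11).
  2*X**2 ↦ 2·16·1·1 = 32
  2*X*Y ↦ 2·4·2·1 = 16
  -X*Z ↦ -1·4·1·4 = -16
  -Y**2 ↦ -1·1·4·1 = -4
  Y*Z ↦ 1·1·2·4 = 8
  3*Z**2 ↦ 3·1·1·16 = 48
Sum: F(4, 2, 4) = (32) + (16) + (-16) + (-4) + (8) + (48) = 84.
Reducing mod 11: 84 ≡ 7 (mod 11).
Since F(a, b, c) ≡ 7 ≠ 0 (mod 11), P does NOT lie on the curve.


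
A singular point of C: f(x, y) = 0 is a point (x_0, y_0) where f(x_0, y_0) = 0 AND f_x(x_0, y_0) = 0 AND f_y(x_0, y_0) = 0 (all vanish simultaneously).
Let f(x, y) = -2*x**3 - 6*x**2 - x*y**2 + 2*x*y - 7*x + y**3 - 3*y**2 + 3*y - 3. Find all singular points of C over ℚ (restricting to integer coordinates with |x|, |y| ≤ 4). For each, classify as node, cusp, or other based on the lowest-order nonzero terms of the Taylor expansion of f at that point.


Singular points: {(-1, 1)}; classification: cusp.

Compute partial derivatives:
  f_x = -6*x**2 - 12*x - y**2 + 2*y - 7.
  f_y = -2*x*y + 2*x + 3*y**2 - 6*y + 3.
Scan x_0 ∈ {−4, ..., 4}. For each x_0, f_y(x_0, y) is a polynomial in y; find its integer roots y ∈ {−4, ..., 4}, then test f_x and f at those candidates.
  x = -4: f_y(-4, y) = 3*y**2 + 2*y - 5; vanishes at y ∈ {1}. (-4, 1): f_x = -54 ≠ 0.
  x = -3: f_y(-3, y) = 3*y**2 - 3; vanishes at y ∈ {-1, 1}. (-3, -1): f_x = -28 ≠ 0; (-3, 1): f_x = -24 ≠ 0.
  x = -2: f_y(-2, y) = 3*y**2 - 2*y - 1; vanishes at y ∈ {1}. (-2, 1): f_x = -6 ≠ 0.
  x = -1: f_y(-1, y) = 3*y**2 - 4*y + 1; vanishes at y ∈ {1}. (-1, 1): f_x = 0, f = 0 — SINGULAR.
  x = 0: f_y(0, y) = 3*y**2 - 6*y + 3; vanishes at y ∈ {1}. (0, 1): f_x = -6 ≠ 0.
  x = 1: f_y(1, y) = 3*y**2 - 8*y + 5; vanishes at y ∈ {1}. (1, 1): f_x = -24 ≠ 0.
  x = 2: f_y(2, y) = 3*y**2 - 10*y + 7; vanishes at y ∈ {1}. (2, 1): f_x = -54 ≠ 0.
  x = 3: f_y(3, y) = 3*y**2 - 12*y + 9; vanishes at y ∈ {1, 3}. (3, 1): f_x = -96 ≠ 0; (3, 3): f_x = -100 ≠ 0.
  x = 4: f_y(4, y) = 3*y**2 - 14*y + 11; vanishes at y ∈ {1}. (4, 1): f_x = -150 ≠ 0.
Only singular point on the grid: (-1, 1).
Classify: substitute x = -1 + u, y = 1 + v and expand: f = -2*u**3 - u*v**2 + v**3 + v**2.
No constant or linear terms (consistent with a singular point). Quadratic part: v**2. Cubic part: -2*u**3 - u*v**2 + v**3.
The quadratic part v**2 is a perfect square, so there is a single (double) tangent line v = 0, i.e. y = 1. Restricting the cubic part to that line (v = 0) leaves -2*u**3 ≠ 0, so f is not divisible by v and the branch is v² ≈ 2*u**3 to lowest order — this is a cusp.
Classification: cusp.


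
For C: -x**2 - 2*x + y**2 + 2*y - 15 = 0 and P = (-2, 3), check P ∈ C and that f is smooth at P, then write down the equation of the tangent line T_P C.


Tangent line at P: 2*x + 8*y - 20 = 0.

Step 1: f(-2, 3) = 0, so P lies on C.
Step 2: partial derivatives
  f_x(x, y) = -2*x - 2, f_y(x, y) = 2*y + 2.
  f_x(P) = 2, f_y(P) = 8 (gradient nonzero, so P is smooth).
Step 3: tangent line at P: 2·(x − -2) + 8·(y − 3) = 0.
Expanding: 2*x + 8*y - 20 = 0.


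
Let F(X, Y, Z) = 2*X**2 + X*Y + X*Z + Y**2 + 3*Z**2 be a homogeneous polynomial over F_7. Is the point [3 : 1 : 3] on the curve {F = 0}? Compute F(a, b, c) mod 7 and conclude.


F(3,1,3) ≡ 2 (mod 7); P is NOT on the curve.

Evaluate F(3, 1, 3) term-by-term (mod 7).
  2*X**2 ↦ 2·9·1·1 = 18
  X*Y ↦ 1·3·1·1 = 3
  X*Z ↦ 1·3·1·3 = 9
  Y**2 ↦ 1·1·1·1 = 1
  3*Z**2 ↦ 3·1·1·9 = 27
Sum: F(3, 1, 3) = (18) + (3) + (9) + (1) + (27) = 58.
Reducing mod 7: 58 ≡ 2 (mod 7).
Since F(a, b, c) ≡ 2 ≠ 0 (mod 7), P does NOT lie on the curve.


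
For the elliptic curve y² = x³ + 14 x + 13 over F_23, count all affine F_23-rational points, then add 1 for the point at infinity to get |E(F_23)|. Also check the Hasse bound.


Affine points = {(0, 6), (0, 17), (2, 7), (2, 16), (3, 6), (3, 17), (4, 8), (4, 15), (5, 1), (5, 22), (8, 4), (8, 19), (10, 7), (10, 16), (11, 7), (11, 16), (12, 0), (13, 0), (14, 3), (14, 20), (16, 3), (16, 20), (17, 9), (17, 14), (18, 5), (18, 18), (19, 10), (19, 13), (20, 6), (20, 17), (21, 0)}; affine count = 31; |E(F_23)| = 32.

Discriminant check: Δ ∝ 4a³ + 27b² = 4·14³ + 27·13² = 4·2744 + 27·169 ≡ 14 (mod 23). Nonzero ⇒ E is nonsingular.
For each x ∈ F_23, compute rhs = x³ + 14·x + 13 mod 23, then count y ∈ F_23 with y² ≡ rhs.
  x = 0: rhs = 13, matching y values: 6, 17 (2 points).
  x = 1: rhs = 5, matching y values: none (0 points).
  x = 2: rhs = 3, matching y values: 7, 16 (2 points).
  x = 3: rhs = 13, matching y values: 6, 17 (2 points).
  x = 4: rhs = 18, matching y values: 8, 15 (2 points).
  x = 5: rhs = 1, matching y values: 1, 22 (2 points).
  x = 6: rhs = 14, matching y values: none (0 points).
  x = 7: rhs = 17, matching y values: none (0 points).
  x = 8: rhs = 16, matching y values: 4, 19 (2 points).
  x = 9: rhs = 17, matching y values: none (0 points).
  x = 10: rhs = 3, matching y values: 7, 16 (2 points).
  x = 11: rhs = 3, matching y values: 7, 16 (2 points).
  x = 12: rhs = 0, matching y values: 0 (1 points).
  x = 13: rhs = 0, matching y values: 0 (1 points).
  x = 14: rhs = 9, matching y values: 3, 20 (2 points).
  x = 15: rhs = 10, matching y values: none (0 points).
  x = 16: rhs = 9, matching y values: 3, 20 (2 points).
  x = 17: rhs = 12, matching y values: 9, 14 (2 points).
  x = 18: rhs = 2, matching y values: 5, 18 (2 points).
  x = 19: rhs = 8, matching y values: 10, 13 (2 points).
  x = 20: rhs = 13, matching y values: 6, 17 (2 points).
  x = 21: rhs = 0, matching y values: 0 (1 points).
  x = 22: rhs = 21, matching y values: none (0 points).
Total affine count: 31.
Full point count |E(F_23)| = 31 + 1 = 32.
Hasse bound: |32 − (23+1)| = |8| = 8 ≤ 2√23 ≈ 9.5917 ✓.


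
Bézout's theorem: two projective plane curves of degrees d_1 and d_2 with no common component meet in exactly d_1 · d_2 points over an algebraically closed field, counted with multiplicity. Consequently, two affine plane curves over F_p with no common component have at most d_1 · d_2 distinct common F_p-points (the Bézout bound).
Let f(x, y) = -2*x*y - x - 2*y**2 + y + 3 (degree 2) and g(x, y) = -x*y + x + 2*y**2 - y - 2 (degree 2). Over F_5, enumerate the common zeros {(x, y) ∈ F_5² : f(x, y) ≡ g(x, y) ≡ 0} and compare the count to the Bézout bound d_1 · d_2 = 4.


Common zeros: {(4, 3)}; count = 1; Bézout bound = 4.

deg(f) = 2, deg(g) = 2, so Bézout bound = 4.
Scan x ∈ F_5. For each x, list the y ∈ F_5 with f(x, y) ≡ 0 and those with g(x, y) ≡ 0 (mod 5); the common zeros in that column are the intersection.
  x = 0: f ≡ 0 at y ∈ {4}; g ≡ 0 at y ∈ ∅; common: ∅.
  x = 1: f ≡ 0 at y ∈ ∅; g ≡ 0 at y ∈ ∅; common: ∅.
  x = 2: f ≡ 0 at y ∈ ∅; g ≡ 0 at y ∈ {0, 4}; common: ∅.
  x = 3: f ≡ 0 at y ∈ {0}; g ≡ 0 at y ∈ ∅; common: ∅.
  x = 4: f ≡ 0 at y ∈ {1, 3}; g ≡ 0 at y ∈ {2, 3}; common: {3}.
Collecting: common zeros = {(4, 3)}, so the count is 1.
Comparison with the Bézout bound: 1 ≤ 4 = deg(f)·deg(g), as expected for curves with no common component (the affine F_5-count falls short of the bound because intersections may lie at infinity, over extension fields, or carry multiplicity).


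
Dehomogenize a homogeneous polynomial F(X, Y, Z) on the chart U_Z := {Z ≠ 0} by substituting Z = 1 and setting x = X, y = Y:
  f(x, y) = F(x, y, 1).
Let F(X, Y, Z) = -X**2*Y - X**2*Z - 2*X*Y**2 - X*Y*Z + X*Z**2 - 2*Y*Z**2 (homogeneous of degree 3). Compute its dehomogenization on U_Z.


f(x, y) = -x**2*y - x**2 - 2*x*y**2 - x*y + x - 2*y

On U_Z we set Z = 1. Each monomial c·X^i·Y^j·Z^k in F becomes c·x^i·y^j·1^k = c·x^i·y^j.
Substituting Z = 1: F(X, Y, 1) = -x**2*y - x**2 - 2*x*y**2 - x*y + x - 2*y.
Note: deg(f) ≤ deg(F) = 3; strict inequality happens when F is divisible by Z (lost terms).


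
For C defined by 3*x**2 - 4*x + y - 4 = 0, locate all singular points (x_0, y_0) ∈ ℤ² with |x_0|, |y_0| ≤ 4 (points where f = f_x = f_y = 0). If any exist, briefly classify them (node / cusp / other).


No singular points in the scanned grid; C is smooth there.

Compute partial derivatives:
  f_x = 6*x - 4.
  f_y = 1.
f_y = 1 is a nonzero constant, so f_y never vanishes: no point (x, y) can satisfy f = f_x = f_y = 0. In particular no (x, y) ∈ {−4, ..., 4}² is singular; the curve is smooth.


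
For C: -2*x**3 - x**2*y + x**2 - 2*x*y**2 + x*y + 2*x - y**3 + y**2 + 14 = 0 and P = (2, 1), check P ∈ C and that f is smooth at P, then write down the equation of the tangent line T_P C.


Tangent line at P: -23*x - 11*y + 57 = 0.

Step 1: f(2, 1) = 0, so P lies on C.
Step 2: partial derivatives
  f_x(x, y) = -6*x**2 - 2*x*y + 2*x - 2*y**2 + y + 2, f_y(x, y) = -x**2 - 4*x*y + x - 3*y**2 + 2*y.
  f_x(P) = -23, f_y(P) = -11 (gradient nonzero, so P is smooth).
Step 3: tangent line at P: -23·(x − 2) + -11·(y − 1) = 0.
Expanding: -23*x - 11*y + 57 = 0.


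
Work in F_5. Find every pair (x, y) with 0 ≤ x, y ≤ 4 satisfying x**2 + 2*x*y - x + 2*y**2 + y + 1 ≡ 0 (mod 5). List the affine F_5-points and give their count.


Affine F_5-points: {(1, 2), (1, 4), (2, 1), (2, 4)}; count = 4.

For each of the 25 pairs (x, y) ∈ F_5², evaluate f(x, y) mod 5. Record the zeros.
  x = 0: [0↦1, 1↦4, 2↦1, 3↦2, 4↦2]  zeros at y ∈ ∅
  x = 1: [0↦1, 1↦1, 2↦0, 3↦3, 4↦0]  zeros at y ∈ {2, 4}
  x = 2: [0↦3, 1↦0, 2↦1, 3↦1, 4↦0]  zeros at y ∈ {1, 4}
  x = 3: [0↦2, 1↦1, 2↦4, 3↦1, 4↦2]  zeros at y ∈ ∅
  x = 4: [0↦3, 1↦4, 2↦4, 3↦3, 4↦1]  zeros at y ∈ ∅
Collecting zeros: affine points = {(1, 2), (1, 4), (2, 1), (2, 4)}.
Total count |C(F_5)_aff| = 4.


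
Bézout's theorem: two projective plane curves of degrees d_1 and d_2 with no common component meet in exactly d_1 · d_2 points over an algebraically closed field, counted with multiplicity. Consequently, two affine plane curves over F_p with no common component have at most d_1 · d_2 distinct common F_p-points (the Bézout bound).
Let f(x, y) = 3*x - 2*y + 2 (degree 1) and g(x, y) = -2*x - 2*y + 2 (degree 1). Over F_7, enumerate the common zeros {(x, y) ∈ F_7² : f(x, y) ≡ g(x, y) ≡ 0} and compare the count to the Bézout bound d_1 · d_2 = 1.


Common zeros: {(0, 1)}; count = 1; Bézout bound = 1.

deg(f) = 1, deg(g) = 1, so Bézout bound = 1.
Scan x ∈ F_7. For each x, list the y ∈ F_7 with f(x, y) ≡ 0 and those with g(x, y) ≡ 0 (mod 7); the common zeros in that column are the intersection.
  x = 0: f ≡ 0 at y ∈ {1}; g ≡ 0 at y ∈ {1}; common: {1}.
  x = 1: f ≡ 0 at y ∈ {6}; g ≡ 0 at y ∈ {0}; common: ∅.
  x = 2: f ≡ 0 at y ∈ {4}; g ≡ 0 at y ∈ {6}; common: ∅.
  x = 3: f ≡ 0 at y ∈ {2}; g ≡ 0 at y ∈ {5}; common: ∅.
  x = 4: f ≡ 0 at y ∈ {0}; g ≡ 0 at y ∈ {4}; common: ∅.
  x = 5: f ≡ 0 at y ∈ {5}; g ≡ 0 at y ∈ {3}; common: ∅.
  x = 6: f ≡ 0 at y ∈ {3}; g ≡ 0 at y ∈ {2}; common: ∅.
Collecting: common zeros = {(0, 1)}, so the count is 1.
Comparison with the Bézout bound: 1 ≤ 1 = deg(f)·deg(g), as expected for curves with no common component (the bound is attained).


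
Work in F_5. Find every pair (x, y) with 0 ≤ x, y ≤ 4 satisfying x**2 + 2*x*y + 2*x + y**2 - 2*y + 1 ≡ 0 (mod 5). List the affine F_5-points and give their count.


Affine F_5-points: {(0, 1), (1, 1), (1, 4), (4, 0), (4, 4)}; count = 5.

For each of the 25 pairs (x, y) ∈ F_5², evaluate f(x, y) mod 5. Record the zeros.
  x = 0: [0↦1, 1↦0, 2↦1, 3↦4, 4↦4]  zeros at y ∈ {1}
  x = 1: [0↦4, 1↦0, 2↦3, 3↦3, 4↦0]  zeros at y ∈ {1, 4}
  x = 2: [0↦4, 1↦2, 2↦2, 3↦4, 4↦3]  zeros at y ∈ ∅
  x = 3: [0↦1, 1↦1, 2↦3, 3↦2, 4↦3]  zeros at y ∈ ∅
  x = 4: [0↦0, 1↦2, 2↦1, 3↦2, 4↦0]  zeros at y ∈ {0, 4}
Collecting zeros: affine points = {(0, 1), (1, 1), (1, 4), (4, 0), (4, 4)}.
Total count |C(F_5)_aff| = 5.


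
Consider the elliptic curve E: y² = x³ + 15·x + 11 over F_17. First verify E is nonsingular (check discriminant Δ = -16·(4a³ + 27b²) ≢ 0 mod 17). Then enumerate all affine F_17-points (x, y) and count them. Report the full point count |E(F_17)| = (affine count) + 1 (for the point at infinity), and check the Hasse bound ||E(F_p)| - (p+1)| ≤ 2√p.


Affine points = {(2, 7), (2, 10), (3, 7), (3, 10), (4, 4), (4, 13), (7, 0), (9, 5), (9, 12), (12, 7), (12, 10)}; affine count = 11; |E(F_17)| = 12.

Discriminant check: Δ ∝ 4a³ + 27b² = 4·15³ + 27·11² = 4·3375 + 27·121 ≡ 5 (mod 17). Nonzero ⇒ E is nonsingular.
For each x ∈ F_17, compute rhs = x³ + 15·x + 11 mod 17, then count y ∈ F_17 with y² ≡ rhs.
  x = 0: rhs = 11, matching y values: none (0 points).
  x = 1: rhs = 10, matching y values: none (0 points).
  x = 2: rhs = 15, matching y values: 7, 10 (2 points).
  x = 3: rhs = 15, matching y values: 7, 10 (2 points).
  x = 4: rhs = 16, matching y values: 4, 13 (2 points).
  x = 5: rhs = 7, matching y values: none (0 points).
  x = 6: rhs = 11, matching y values: none (0 points).
  x = 7: rhs = 0, matching y values: 0 (1 points).
  x = 8: rhs = 14, matching y values: none (0 points).
  x = 9: rhs = 8, matching y values: 5, 12 (2 points).
  x = 10: rhs = 5, matching y values: none (0 points).
  x = 11: rhs = 11, matching y values: none (0 points).
  x = 12: rhs = 15, matching y values: 7, 10 (2 points).
  x = 13: rhs = 6, matching y values: none (0 points).
  x = 14: rhs = 7, matching y values: none (0 points).
  x = 15: rhs = 7, matching y values: none (0 points).
  x = 16: rhs = 12, matching y values: none (0 points).
Total affine count: 11.
Full point count |E(F_17)| = 11 + 1 = 12.
Hasse bound: |12 − (17+1)| = |-6| = 6 ≤ 2√17 ≈ 8.2462 ✓.


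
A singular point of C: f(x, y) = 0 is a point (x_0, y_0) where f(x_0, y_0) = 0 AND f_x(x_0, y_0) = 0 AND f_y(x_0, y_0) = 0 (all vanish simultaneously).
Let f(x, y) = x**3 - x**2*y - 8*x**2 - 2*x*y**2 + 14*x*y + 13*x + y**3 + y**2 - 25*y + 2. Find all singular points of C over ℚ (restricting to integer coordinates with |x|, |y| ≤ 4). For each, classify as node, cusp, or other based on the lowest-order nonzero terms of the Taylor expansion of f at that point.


Singular points: {(3, 2)}; classification: node.

Compute partial derivatives:
  f_x = 3*x**2 - 2*x*y - 16*x - 2*y**2 + 14*y + 13.
  f_y = -x**2 - 4*x*y + 14*x + 3*y**2 + 2*y - 25.
Scan x_0 ∈ {−4, ..., 4}. For each x_0, f_y(x_0, y) is a polynomial in y; find its integer roots y ∈ {−4, ..., 4}, then test f_x and f at those candidates.
  x = -4: f_y(-4, y) = 3*y**2 + 18*y - 97; no integer root y with |y| ≤ 4.
  x = -3: f_y(-3, y) = 3*y**2 + 14*y - 76; no integer root y with |y| ≤ 4.
  x = -2: f_y(-2, y) = 3*y**2 + 10*y - 57; vanishes at y ∈ {3}. (-2, 3): f_x = 93 ≠ 0.
  x = -1: f_y(-1, y) = 3*y**2 + 6*y - 40; no integer root y with |y| ≤ 4.
  x = 0: f_y(0, y) = 3*y**2 + 2*y - 25; no integer root y with |y| ≤ 4.
  x = 1: f_y(1, y) = 3*y**2 - 2*y - 12; no integer root y with |y| ≤ 4.
  x = 2: f_y(2, y) = 3*y**2 - 6*y - 1; no integer root y with |y| ≤ 4.
  x = 3: f_y(3, y) = 3*y**2 - 10*y + 8; vanishes at y ∈ {2}. (3, 2): f_x = 0, f = 0 — SINGULAR.
  x = 4: f_y(4, y) = 3*y**2 - 14*y + 15; vanishes at y ∈ {3}. (4, 3): f_x = -3 ≠ 0.
Only singular point on the grid: (3, 2).
Classify: substitute x = 3 + u, y = 2 + v and expand: f = u**3 - u**2*v - u**2 - 2*u*v**2 + v**3 + v**2.
No constant or linear terms (consistent with a singular point). Quadratic part: -u**2 + v**2. Cubic part: u**3 - u**2*v - 2*u*v**2 + v**3.
The quadratic part v**2 - u**2 = (v − u)(v + u) splits into two distinct linear factors, so there are two distinct tangent lines y − 2 = ±(x − 3) — this is a node (ordinary double point).
Classification: node.


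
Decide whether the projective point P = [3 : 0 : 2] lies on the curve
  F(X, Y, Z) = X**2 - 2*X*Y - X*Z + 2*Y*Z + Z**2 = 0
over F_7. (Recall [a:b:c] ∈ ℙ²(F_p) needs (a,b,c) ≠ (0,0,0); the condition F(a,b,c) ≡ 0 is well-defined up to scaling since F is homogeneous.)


F(3,0,2) ≡ 0 (mod 7); P is on the curve.

Evaluate F(3, 0, 2) term-by-term (mod 7).
  X**2 ↦ 1·9·1·1 = 9
  -2*X*Y ↦ -2·3·0·1 = 0
  -X*Z ↦ -1·3·1·2 = -6
  2*Y*Z ↦ 2·1·0·2 = 0
  Z**2 ↦ 1·1·1·4 = 4
Sum: F(3, 0, 2) = (9) + (0) + (-6) + (0) + (4) = 7.
Reducing mod 7: 7 ≡ 0 (mod 7).
Since F(a, b, c) ≡ 0 (mod 7), P lies on the curve.


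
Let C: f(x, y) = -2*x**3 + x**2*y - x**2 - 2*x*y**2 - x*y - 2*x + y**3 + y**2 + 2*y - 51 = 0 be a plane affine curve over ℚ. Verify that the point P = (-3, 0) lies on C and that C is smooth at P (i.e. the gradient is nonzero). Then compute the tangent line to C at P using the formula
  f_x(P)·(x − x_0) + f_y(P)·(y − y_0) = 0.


Tangent line at P: -50*x + 14*y - 150 = 0.

Step 1: f(-3, 0) = 0, so P lies on C.
Step 2: partial derivatives
  f_x(x, y) = -6*x**2 + 2*x*y - 2*x - 2*y**2 - y - 2, f_y(x, y) = x**2 - 4*x*y - x + 3*y**2 + 2*y + 2.
  f_x(P) = -50, f_y(P) = 14 (gradient nonzero, so P is smooth).
Step 3: tangent line at P: -50·(x − -3) + 14·(y − 0) = 0.
Expanding: -50*x + 14*y - 150 = 0.


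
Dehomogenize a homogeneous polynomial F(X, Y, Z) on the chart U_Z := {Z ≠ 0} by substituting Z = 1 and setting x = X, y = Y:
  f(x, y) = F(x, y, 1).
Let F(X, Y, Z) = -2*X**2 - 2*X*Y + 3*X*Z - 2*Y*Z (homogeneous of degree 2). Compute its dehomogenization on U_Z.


f(x, y) = -2*x**2 - 2*x*y + 3*x - 2*y

On U_Z we set Z = 1. Each monomial c·X^i·Y^j·Z^k in F becomes c·x^i·y^j·1^k = c·x^i·y^j.
Substituting Z = 1: F(X, Y, 1) = -2*x**2 - 2*x*y + 3*x - 2*y.
Note: deg(f) ≤ deg(F) = 2; strict inequality happens when F is divisible by Z (lost terms).


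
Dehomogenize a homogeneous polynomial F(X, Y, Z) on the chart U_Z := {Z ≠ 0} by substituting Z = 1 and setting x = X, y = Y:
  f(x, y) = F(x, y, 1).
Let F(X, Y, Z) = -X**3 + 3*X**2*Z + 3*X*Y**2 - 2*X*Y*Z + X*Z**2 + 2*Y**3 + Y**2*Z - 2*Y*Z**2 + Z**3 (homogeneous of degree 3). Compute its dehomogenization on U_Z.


f(x, y) = -x**3 + 3*x**2 + 3*x*y**2 - 2*x*y + x + 2*y**3 + y**2 - 2*y + 1

On U_Z we set Z = 1. Each monomial c·X^i·Y^j·Z^k in F becomes c·x^i·y^j·1^k = c·x^i·y^j.
Substituting Z = 1: F(X, Y, 1) = -x**3 + 3*x**2 + 3*x*y**2 - 2*x*y + x + 2*y**3 + y**2 - 2*y + 1.
Note: deg(f) ≤ deg(F) = 3; strict inequality happens when F is divisible by Z (lost terms).


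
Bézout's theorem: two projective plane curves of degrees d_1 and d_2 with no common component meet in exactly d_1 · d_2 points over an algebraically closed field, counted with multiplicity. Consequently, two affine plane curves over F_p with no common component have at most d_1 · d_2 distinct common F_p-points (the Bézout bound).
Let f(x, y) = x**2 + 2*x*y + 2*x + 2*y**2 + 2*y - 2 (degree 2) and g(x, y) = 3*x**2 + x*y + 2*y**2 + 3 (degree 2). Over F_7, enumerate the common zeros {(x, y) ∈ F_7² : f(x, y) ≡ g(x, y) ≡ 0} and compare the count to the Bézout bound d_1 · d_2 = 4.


Common zeros: {(1, 4), (4, 6)}; count = 2; Bézout bound = 4.

deg(f) = 2, deg(g) = 2, so Bézout bound = 4.
Scan x ∈ F_7. For each x, list the y ∈ F_7 with f(x, y) ≡ 0 and those with g(x, y) ≡ 0 (mod 7); the common zeros in that column are the intersection.
  x = 0: f ≡ 0 at y ∈ ∅; g ≡ 0 at y ∈ {3, 4}; common: ∅.
  x = 1: f ≡ 0 at y ∈ {1, 4}; g ≡ 0 at y ∈ {4, 6}; common: {4}.
  x = 2: f ≡ 0 at y ∈ {1, 3}; g ≡ 0 at y ∈ ∅; common: ∅.
  x = 3: f ≡ 0 at y ∈ {4, 6}; g ≡ 0 at y ∈ {1}; common: ∅.
  x = 4: f ≡ 0 at y ∈ {3, 6}; g ≡ 0 at y ∈ {6}; common: {6}.
  x = 5: f ≡ 0 at y ∈ ∅; g ≡ 0 at y ∈ ∅; common: ∅.
  x = 6: f ≡ 0 at y ∈ ∅; g ≡ 0 at y ∈ {1, 3}; common: ∅.
Collecting: common zeros = {(1, 4), (4, 6)}, so the count is 2.
Comparison with the Bézout bound: 2 ≤ 4 = deg(f)·deg(g), as expected for curves with no common component (the affine F_7-count falls short of the bound because intersections may lie at infinity, over extension fields, or carry multiplicity).


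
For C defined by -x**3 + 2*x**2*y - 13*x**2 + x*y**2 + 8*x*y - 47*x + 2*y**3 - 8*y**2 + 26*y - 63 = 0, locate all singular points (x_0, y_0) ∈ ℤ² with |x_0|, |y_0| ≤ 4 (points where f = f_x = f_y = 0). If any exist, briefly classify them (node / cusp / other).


Singular points: {(-3, 2)}; classification: cusp.

Compute partial derivatives:
  f_x = -3*x**2 + 4*x*y - 26*x + y**2 + 8*y - 47.
  f_y = 2*x**2 + 2*x*y + 8*x + 6*y**2 - 16*y + 26.
Scan x_0 ∈ {−4, ..., 4}. For each x_0, f_y(x_0, y) is a polynomial in y; find its integer roots y ∈ {−4, ..., 4}, then test f_x and f at those candidates.
  x = -4: f_y(-4, y) = 6*y**2 - 24*y + 26; no integer root y with |y| ≤ 4.
  x = -3: f_y(-3, y) = 6*y**2 - 22*y + 20; vanishes at y ∈ {2}. (-3, 2): f_x = 0, f = 0 — SINGULAR.
  x = -2: f_y(-2, y) = 6*y**2 - 20*y + 18; no integer root y with |y| ≤ 4.
  x = -1: f_y(-1, y) = 6*y**2 - 18*y + 20; no integer root y with |y| ≤ 4.
  x = 0: f_y(0, y) = 6*y**2 - 16*y + 26; no integer root y with |y| ≤ 4.
  x = 1: f_y(1, y) = 6*y**2 - 14*y + 36; no integer root y with |y| ≤ 4.
  x = 2: f_y(2, y) = 6*y**2 - 12*y + 50; no integer root y with |y| ≤ 4.
  x = 3: f_y(3, y) = 6*y**2 - 10*y + 68; no integer root y with |y| ≤ 4.
  x = 4: f_y(4, y) = 6*y**2 - 8*y + 90; no integer root y with |y| ≤ 4.
Only singular point on the grid: (-3, 2).
Classify: substitute x = -3 + u, y = 2 + v and expand: f = -u**3 + 2*u**2*v + u*v**2 + 2*v**3 + v**2.
No constant or linear terms (consistent with a singular point). Quadratic part: v**2. Cubic part: -u**3 + 2*u**2*v + u*v**2 + 2*v**3.
The quadratic part v**2 is a perfect square, so there is a single (double) tangent line v = 0, i.e. y = 2. Restricting the cubic part to that line (v = 0) leaves -u**3 ≠ 0, so f is not divisible by v and the branch is v² ≈ u**3 to lowest order — this is a cusp.
Classification: cusp.


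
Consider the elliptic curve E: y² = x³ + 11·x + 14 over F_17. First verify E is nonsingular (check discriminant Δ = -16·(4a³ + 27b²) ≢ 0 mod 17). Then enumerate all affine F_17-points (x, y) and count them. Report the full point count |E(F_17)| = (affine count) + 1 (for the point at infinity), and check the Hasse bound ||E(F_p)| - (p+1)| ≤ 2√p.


Affine points = {(1, 3), (1, 14), (7, 3), (7, 14), (8, 6), (8, 11), (9, 3), (9, 14), (10, 6), (10, 11), (11, 2), (11, 15), (12, 2), (12, 15), (13, 5), (13, 12), (15, 1), (15, 16), (16, 6), (16, 11)}; affine count = 20; |E(F_17)| = 21.

Discriminant check: Δ ∝ 4a³ + 27b² = 4·11³ + 27·14² = 4·1331 + 27·196 ≡ 8 (mod 17). Nonzero ⇒ E is nonsingular.
For each x ∈ F_17, compute rhs = x³ + 11·x + 14 mod 17, then count y ∈ F_17 with y² ≡ rhs.
  x = 0: rhs = 14, matching y values: none (0 points).
  x = 1: rhs = 9, matching y values: 3, 14 (2 points).
  x = 2: rhs = 10, matching y values: none (0 points).
  x = 3: rhs = 6, matching y values: none (0 points).
  x = 4: rhs = 3, matching y values: none (0 points).
  x = 5: rhs = 7, matching y values: none (0 points).
  x = 6: rhs = 7, matching y values: none (0 points).
  x = 7: rhs = 9, matching y values: 3, 14 (2 points).
  x = 8: rhs = 2, matching y values: 6, 11 (2 points).
  x = 9: rhs = 9, matching y values: 3, 14 (2 points).
  x = 10: rhs = 2, matching y values: 6, 11 (2 points).
  x = 11: rhs = 4, matching y values: 2, 15 (2 points).
  x = 12: rhs = 4, matching y values: 2, 15 (2 points).
  x = 13: rhs = 8, matching y values: 5, 12 (2 points).
  x = 14: rhs = 5, matching y values: none (0 points).
  x = 15: rhs = 1, matching y values: 1, 16 (2 points).
  x = 16: rhs = 2, matching y values: 6, 11 (2 points).
Total affine count: 20.
Full point count |E(F_17)| = 20 + 1 = 21.
Hasse bound: |21 − (17+1)| = |3| = 3 ≤ 2√17 ≈ 8.2462 ✓.


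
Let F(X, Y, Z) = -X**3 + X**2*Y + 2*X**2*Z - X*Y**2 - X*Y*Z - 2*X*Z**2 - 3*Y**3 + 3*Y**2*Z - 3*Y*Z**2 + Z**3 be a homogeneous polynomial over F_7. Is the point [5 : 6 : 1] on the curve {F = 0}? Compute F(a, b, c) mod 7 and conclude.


F(5,6,1) ≡ 5 (mod 7); P is NOT on the curve.

Evaluate F(5, 6, 1) term-by-term (mod 7).
  -X**3 ↦ -1·125·1·1 = -125
  X**2*Y ↦ 1·25·6·1 = 150
  2*X**2*Z ↦ 2·25·1·1 = 50
  -X*Y**2 ↦ -1·5·36·1 = -180
  -X*Y*Z ↦ -1·5·6·1 = -30
  -2*X*Z**2 ↦ -2·5·1·1 = -10
  -3*Y**3 ↦ -3·1·216·1 = -648
  3*Y**2*Z ↦ 3·1·36·1 = 108
  -3*Y*Z**2 ↦ -3·1·6·1 = -18
  Z**3 ↦ 1·1·1·1 = 1
Sum: F(5, 6, 1) = (-125) + (150) + (50) + (-180) + (-30) + (-10) + (-648) + (108) + (-18) + (1) = -702.
Reducing mod 7: -702 ≡ 5 (mod 7).
Since F(a, b, c) ≡ 5 ≠ 0 (mod 7), P does NOT lie on the curve.


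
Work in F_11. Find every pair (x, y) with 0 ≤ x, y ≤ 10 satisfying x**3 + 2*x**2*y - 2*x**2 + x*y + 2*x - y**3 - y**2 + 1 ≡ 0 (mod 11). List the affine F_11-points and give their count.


Affine F_11-points: {(0, 2), (1, 4), (1, 8), (1, 9), (2, 6), (2, 9), (3, 6), (3, 9), (4, 7), (7, 1), (7, 3), (7, 6), (8, 8), (10, 8)}; count = 14.

For each of the 121 pairs (x, y) ∈ F_11², evaluate f(x, y) mod 11. Record the zeros.
  x = 0: [0↦1, 1↦10, 2↦0, 3↦9, 4↦9, 5↦5, 6↦2, 7↦5, 8↦8, 9↦5, 10↦1]  zeros at y ∈ {2}
  x = 1: [0↦2, 1↦3, 2↦7, 3↦8, 4↦0, 5↦10, 6↦10, 7↦5, 8↦0, 9↦0, 10↦10]  zeros at y ∈ {4, 8, 9}
  x = 2: [0↦5, 1↦2, 2↦2, 3↦10, 4↦9, 5↦4, 6↦0, 7↦2, 8↦4, 9↦0, 10↦6]  zeros at y ∈ {6, 9}
  x = 3: [0↦5, 1↦2, 2↦2, 3↦10, 4↦9, 5↦4, 6↦0, 7↦2, 8↦4, 9↦0, 10↦6]  zeros at y ∈ {6, 9}
  x = 4: [0↦8, 1↦9, 2↦2, 3↦3, 4↦6, 5↦5, 6↦5, 7↦0, 8↦6, 9↦6, 10↦5]  zeros at y ∈ {7}
  x = 5: [0↦9, 1↦7, 2↦8, 3↦6, 4↦6, 5↦2, 6↦10, 7↦2, 8↦5, 9↦2, 10↦9]  zeros at y ∈ ∅
  x = 6: [0↦3, 1↦2, 2↦4, 3↦3, 4↦4, 5↦1, 6↦10, 7↦3, 8↦7, 9↦5, 10↦2]  zeros at y ∈ ∅
  x = 7: [0↦7, 1↦0, 2↦7, 3↦0, 4↦6, 5↦8, 6↦0, 7↦9, 8↦7, 9↦10, 10↦1]  zeros at y ∈ {1, 3, 6}
  x = 8: [0↦5, 1↦7, 2↦1, 3↦3, 4↦7, 5↦7, 6↦8, 7↦4, 8↦0, 9↦1, 10↦1]  zeros at y ∈ {8}
  x = 9: [0↦3, 1↦7, 2↦3, 3↦7, 4↦2, 5↦4, 6↦7, 7↦5, 8↦3, 9↦6, 10↦8]  zeros at y ∈ ∅
  x = 10: [0↦7, 1↦6, 2↦8, 3↦7, 4↦8, 5↦5, 6↦3, 7↦7, 8↦0, 9↦9, 10↦6]  zeros at y ∈ {8}
Collecting zeros: affine points = {(0, 2), (1, 4), (1, 8), (1, 9), (2, 6), (2, 9), (3, 6), (3, 9), (4, 7), (7, 1), (7, 3), (7, 6), (8, 8), (10, 8)}.
Total count |C(F_11)_aff| = 14.


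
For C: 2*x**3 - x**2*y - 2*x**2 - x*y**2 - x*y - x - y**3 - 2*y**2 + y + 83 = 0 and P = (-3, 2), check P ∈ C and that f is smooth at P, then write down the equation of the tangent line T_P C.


Tangent line at P: 71*x - 13*y + 239 = 0.

Step 1: f(-3, 2) = 0, so P lies on C.
Step 2: partial derivatives
  f_x(x, y) = 6*x**2 - 2*x*y - 4*x - y**2 - y - 1, f_y(x, y) = -x**2 - 2*x*y - x - 3*y**2 - 4*y + 1.
  f_x(P) = 71, f_y(P) = -13 (gradient nonzero, so P is smooth).
Step 3: tangent line at P: 71·(x − -3) + -13·(y − 2) = 0.
Expanding: 71*x - 13*y + 239 = 0.


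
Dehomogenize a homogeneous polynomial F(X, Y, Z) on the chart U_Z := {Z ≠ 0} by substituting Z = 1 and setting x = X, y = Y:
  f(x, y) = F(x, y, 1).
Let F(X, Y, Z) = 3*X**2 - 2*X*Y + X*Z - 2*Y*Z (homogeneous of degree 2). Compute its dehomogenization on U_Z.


f(x, y) = 3*x**2 - 2*x*y + x - 2*y

On U_Z we set Z = 1. Each monomial c·X^i·Y^j·Z^k in F becomes c·x^i·y^j·1^k = c·x^i·y^j.
Substituting Z = 1: F(X, Y, 1) = 3*x**2 - 2*x*y + x - 2*y.
Note: deg(f) ≤ deg(F) = 2; strict inequality happens when F is divisible by Z (lost terms).


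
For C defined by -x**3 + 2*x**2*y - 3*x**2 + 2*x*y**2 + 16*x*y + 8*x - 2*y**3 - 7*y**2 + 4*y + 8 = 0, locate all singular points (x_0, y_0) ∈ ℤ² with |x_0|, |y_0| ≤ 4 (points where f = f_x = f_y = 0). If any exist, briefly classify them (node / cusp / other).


Singular points: {(-2, -2)}; classification: node.

Compute partial derivatives:
  f_x = -3*x**2 + 4*x*y - 6*x + 2*y**2 + 16*y + 8.
  f_y = 2*x**2 + 4*x*y + 16*x - 6*y**2 - 14*y + 4.
Scan x_0 ∈ {−4, ..., 4}. For each x_0, f_y(x_0, y) is a polynomial in y; find its integer roots y ∈ {−4, ..., 4}, then test f_x and f at those candidates.
  x = -4: f_y(-4, y) = -6*y**2 - 30*y - 28; no integer root y with |y| ≤ 4.
  x = -3: f_y(-3, y) = -6*y**2 - 26*y - 26; no integer root y with |y| ≤ 4.
  x = -2: f_y(-2, y) = -6*y**2 - 22*y - 20; vanishes at y ∈ {-2}. (-2, -2): f_x = 0, f = 0 — SINGULAR.
  x = -1: f_y(-1, y) = -6*y**2 - 18*y - 10; no integer root y with |y| ≤ 4.
  x = 0: f_y(0, y) = -6*y**2 - 14*y + 4; no integer root y with |y| ≤ 4.
  x = 1: f_y(1, y) = -6*y**2 - 10*y + 22; no integer root y with |y| ≤ 4.
  x = 2: f_y(2, y) = -6*y**2 - 6*y + 44; no integer root y with |y| ≤ 4.
  x = 3: f_y(3, y) = -6*y**2 - 2*y + 70; no integer root y with |y| ≤ 4.
  x = 4: f_y(4, y) = -6*y**2 + 2*y + 100; no integer root y with |y| ≤ 4.
Only singular point on the grid: (-2, -2).
Classify: substitute x = -2 + u, y = -2 + v and expand: f = -u**3 + 2*u**2*v - u**2 + 2*u*v**2 - 2*v**3 + v**2.
No constant or linear terms (consistent with a singular point). Quadratic part: -u**2 + v**2. Cubic part: -u**3 + 2*u**2*v + 2*u*v**2 - 2*v**3.
The quadratic part v**2 - u**2 = (v − u)(v + u) splits into two distinct linear factors, so there are two distinct tangent lines y − -2 = ±(x − -2) — this is a node (ordinary double point).
Classification: node.


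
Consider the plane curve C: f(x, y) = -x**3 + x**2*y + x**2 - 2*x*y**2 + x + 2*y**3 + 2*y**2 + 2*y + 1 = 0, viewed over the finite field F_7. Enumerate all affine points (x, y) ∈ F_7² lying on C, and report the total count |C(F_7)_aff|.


Affine F_7-points: {(0, 1), (1, 1), (2, 4), (3, 0), (4, 5), (5, 2), (5, 4), (5, 5)}; count = 8.

For each of the 49 pairs (x, y) ∈ F_7², evaluate f(x, y) mod 7. Record the zeros.
  x = 0: [0↦1, 1↦0, 2↦1, 3↦2, 4↦1, 5↦3, 6↦6]  zeros at y ∈ {1}
  x = 1: [0↦2, 1↦0, 2↦3, 3↦2, 4↦2, 5↦1, 6↦4]  zeros at y ∈ {1}
  x = 2: [0↦6, 1↦5, 2↦5, 3↦4, 4↦0, 5↦5, 6↦3]  zeros at y ∈ {4}
  x = 3: [0↦0, 1↦2, 2↦1, 3↦2, 4↦3, 5↦2, 6↦4]  zeros at y ∈ {0}
  x = 4: [0↦6, 1↦6, 2↦6, 3↦4, 4↦5, 5↦0, 6↦1]  zeros at y ∈ {5}
  x = 5: [0↦4, 1↦4, 2↦0, 3↦4, 4↦0, 5↦0, 6↦2]  zeros at y ∈ {2, 4, 5}
  x = 6: [0↦2, 1↦4, 2↦5, 3↦3, 4↦3, 5↦3, 6↦1]  zeros at y ∈ ∅
Collecting zeros: affine points = {(0, 1), (1, 1), (2, 4), (3, 0), (4, 5), (5, 2), (5, 4), (5, 5)}.
Total count |C(F_7)_aff| = 8.


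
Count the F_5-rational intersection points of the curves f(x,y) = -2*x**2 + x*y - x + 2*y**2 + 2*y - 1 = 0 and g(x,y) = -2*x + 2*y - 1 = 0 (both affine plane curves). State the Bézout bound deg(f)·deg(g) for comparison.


Common zeros: {(1, 4), (3, 1)}; count = 2; Bézout bound = 2.

deg(f) = 2, deg(g) = 1, so Bézout bound = 2.
Scan x ∈ F_5. For each x, list the y ∈ F_5 with f(x, y) ≡ 0 and those with g(x, y) ≡ 0 (mod 5); the common zeros in that column are the intersection.
  x = 0: f ≡ 0 at y ∈ ∅; g ≡ 0 at y ∈ {3}; common: ∅.
  x = 1: f ≡ 0 at y ∈ {2, 4}; g ≡ 0 at y ∈ {4}; common: {4}.
  x = 2: f ≡ 0 at y ∈ {1, 2}; g ≡ 0 at y ∈ {0}; common: ∅.
  x = 3: f ≡ 0 at y ∈ {1, 4}; g ≡ 0 at y ∈ {1}; common: {1}.
  x = 4: f ≡ 0 at y ∈ ∅; g ≡ 0 at y ∈ {2}; common: ∅.
Collecting: common zeros = {(1, 4), (3, 1)}, so the count is 2.
Comparison with the Bézout bound: 2 ≤ 2 = deg(f)·deg(g), as expected for curves with no common component (the bound is attained).


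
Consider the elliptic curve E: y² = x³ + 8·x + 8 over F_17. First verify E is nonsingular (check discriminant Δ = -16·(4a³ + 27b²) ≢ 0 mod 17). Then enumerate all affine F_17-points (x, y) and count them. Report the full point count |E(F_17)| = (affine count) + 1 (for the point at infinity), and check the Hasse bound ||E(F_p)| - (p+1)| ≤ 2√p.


Affine points = {(0, 5), (0, 12), (1, 0), (2, 7), (2, 10), (3, 5), (3, 12), (4, 6), (4, 11), (6, 0), (7, 4), (7, 13), (10, 0), (11, 4), (11, 13), (12, 8), (12, 9), (14, 5), (14, 12), (15, 1), (15, 16), (16, 4), (16, 13)}; affine count = 23; |E(F_17)| = 24.

Discriminant check: Δ ∝ 4a³ + 27b² = 4·8³ + 27·8² = 4·512 + 27·64 ≡ 2 (mod 17). Nonzero ⇒ E is nonsingular.
For each x ∈ F_17, compute rhs = x³ + 8·x + 8 mod 17, then count y ∈ F_17 with y² ≡ rhs.
  x = 0: rhs = 8, matching y values: 5, 12 (2 points).
  x = 1: rhs = 0, matching y values: 0 (1 points).
  x = 2: rhs = 15, matching y values: 7, 10 (2 points).
  x = 3: rhs = 8, matching y values: 5, 12 (2 points).
  x = 4: rhs = 2, matching y values: 6, 11 (2 points).
  x = 5: rhs = 3, matching y values: none (0 points).
  x = 6: rhs = 0, matching y values: 0 (1 points).
  x = 7: rhs = 16, matching y values: 4, 13 (2 points).
  x = 8: rhs = 6, matching y values: none (0 points).
  x = 9: rhs = 10, matching y values: none (0 points).
  x = 10: rhs = 0, matching y values: 0 (1 points).
  x = 11: rhs = 16, matching y values: 4, 13 (2 points).
  x = 12: rhs = 13, matching y values: 8, 9 (2 points).
  x = 13: rhs = 14, matching y values: none (0 points).
  x = 14: rhs = 8, matching y values: 5, 12 (2 points).
  x = 15: rhs = 1, matching y values: 1, 16 (2 points).
  x = 16: rhs = 16, matching y values: 4, 13 (2 points).
Total affine count: 23.
Full point count |E(F_17)| = 23 + 1 = 24.
Hasse bound: |24 − (17+1)| = |6| = 6 ≤ 2√17 ≈ 8.2462 ✓.


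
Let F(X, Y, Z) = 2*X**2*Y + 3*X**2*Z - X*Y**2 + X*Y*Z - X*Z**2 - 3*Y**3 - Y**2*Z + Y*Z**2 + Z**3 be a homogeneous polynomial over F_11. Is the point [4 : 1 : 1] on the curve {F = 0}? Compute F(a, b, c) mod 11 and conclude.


F(4,1,1) ≡ 8 (mod 11); P is NOT on the curve.

Evaluate F(4, 1, 1) term-by-term (mod 11).
  2*X**2*Y ↦ 2·16·1·1 = 32
  3*X**2*Z ↦ 3·16·1·1 = 48
  -X*Y**2 ↦ -1·4·1·1 = -4
  X*Y*Z ↦ 1·4·1·1 = 4
  -X*Z**2 ↦ -1·4·1·1 = -4
  -3*Y**3 ↦ -3·1·1·1 = -3
  -Y**2*Z ↦ -1·1·1·1 = -1
  Y*Z**2 ↦ 1·1·1·1 = 1
  Z**3 ↦ 1·1·1·1 = 1
Sum: F(4, 1, 1) = (32) + (48) + (-4) + (4) + (-4) + (-3) + (-1) + (1) + (1) = 74.
Reducing mod 11: 74 ≡ 8 (mod 11).
Since F(a, b, c) ≡ 8 ≠ 0 (mod 11), P does NOT lie on the curve.


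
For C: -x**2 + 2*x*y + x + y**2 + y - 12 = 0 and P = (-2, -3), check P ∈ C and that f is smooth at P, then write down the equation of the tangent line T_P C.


Tangent line at P: -x - 9*y - 29 = 0.

Step 1: f(-2, -3) = 0, so P lies on C.
Step 2: partial derivatives
  f_x(x, y) = -2*x + 2*y + 1, f_y(x, y) = 2*x + 2*y + 1.
  f_x(P) = -1, f_y(P) = -9 (gradient nonzero, so P is smooth).
Step 3: tangent line at P: -1·(x − -2) + -9·(y − -3) = 0.
Expanding: -x - 9*y - 29 = 0.


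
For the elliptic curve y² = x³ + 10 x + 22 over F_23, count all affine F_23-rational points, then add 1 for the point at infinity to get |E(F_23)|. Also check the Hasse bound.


Affine points = {(2, 2), (2, 21), (5, 6), (5, 17), (8, 4), (8, 19), (9, 6), (9, 17), (10, 8), (10, 15), (13, 7), (13, 16), (14, 10), (14, 13), (16, 0), (18, 10), (18, 13)}; affine count = 17; |E(F_23)| = 18.

Discriminant check: Δ ∝ 4a³ + 27b² = 4·10³ + 27·22² = 4·1000 + 27·484 ≡ 2 (mod 23). Nonzero ⇒ E is nonsingular.
For each x ∈ F_23, compute rhs = x³ + 10·x + 22 mod 23, then count y ∈ F_23 with y² ≡ rhs.
  x = 0: rhs = 22, matching y values: none (0 points).
  x = 1: rhs = 10, matching y values: none (0 points).
  x = 2: rhs = 4, matching y values: 2, 21 (2 points).
  x = 3: rhs = 10, matching y values: none (0 points).
  x = 4: rhs = 11, matching y values: none (0 points).
  x = 5: rhs = 13, matching y values: 6, 17 (2 points).
  x = 6: rhs = 22, matching y values: none (0 points).
  x = 7: rhs = 21, matching y values: none (0 points).
  x = 8: rhs = 16, matching y values: 4, 19 (2 points).
  x = 9: rhs = 13, matching y values: 6, 17 (2 points).
  x = 10: rhs = 18, matching y values: 8, 15 (2 points).
  x = 11: rhs = 14, matching y values: none (0 points).
  x = 12: rhs = 7, matching y values: none (0 points).
  x = 13: rhs = 3, matching y values: 7, 16 (2 points).
  x = 14: rhs = 8, matching y values: 10, 13 (2 points).
  x = 15: rhs = 5, matching y values: none (0 points).
  x = 16: rhs = 0, matching y values: 0 (1 points).
  x = 17: rhs = 22, matching y values: none (0 points).
  x = 18: rhs = 8, matching y values: 10, 13 (2 points).
  x = 19: rhs = 10, matching y values: none (0 points).
  x = 20: rhs = 11, matching y values: none (0 points).
  x = 21: rhs = 17, matching y values: none (0 points).
  x = 22: rhs = 11, matching y values: none (0 points).
Total affine count: 17.
Full point count |E(F_23)| = 17 + 1 = 18.
Hasse bound: |18 − (23+1)| = |-6| = 6 ≤ 2√23 ≈ 9.5917 ✓.
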